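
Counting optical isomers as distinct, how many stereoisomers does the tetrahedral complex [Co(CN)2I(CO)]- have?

1

In a tetrahedral complex all four positions are equivalent and every pair of ligands is adjacent — there is no cis/trans distinction.
Only one geometric arrangement is possible.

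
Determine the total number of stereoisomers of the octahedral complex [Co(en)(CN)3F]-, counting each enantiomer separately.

2

Each en is bidentate and must span two cis positions.
There are 2 geometric isomers: CN mer; CN fac.
Each arrangement has an internal mirror plane or centre of symmetry, so none is chiral.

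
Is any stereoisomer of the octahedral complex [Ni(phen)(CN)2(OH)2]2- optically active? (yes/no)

An octahedron has six vertices in three trans pairs; every non-trans pair is cis.
Each phen is bidentate and must span two cis positions.
The distinct arrangements are (3 in all): CN trans, OH cis; CN cis, OH cis (chiral); CN cis, OH trans.
One of these lacks any improper symmetry element and so occurs as an enantiomeric pair, giving 3 + 1 = 4 stereoisomers in total.

yes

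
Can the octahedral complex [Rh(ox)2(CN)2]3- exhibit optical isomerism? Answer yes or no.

yes

In an octahedral complex each vertex has one trans partner and four cis neighbours.
Each ox is bidentate and must span two cis positions.
Working through the distinct placements yields 2 geometric isomers: CN trans; CN cis (chiral).
One of these lacks any improper symmetry element and so occurs as an enantiomeric pair, giving 2 + 1 = 3 stereoisomers in total.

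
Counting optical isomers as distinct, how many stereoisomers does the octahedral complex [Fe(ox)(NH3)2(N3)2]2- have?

Each ox is bidentate and must span two cis positions.
Systematic placement gives 3 geometric isomers: NH3 cis, N3 trans; NH3 cis, N3 cis (chiral); NH3 trans, N3 cis.
One of these lacks any improper symmetry element and so occurs as an enantiomeric pair, giving 3 + 1 = 4 stereoisomers in total.

4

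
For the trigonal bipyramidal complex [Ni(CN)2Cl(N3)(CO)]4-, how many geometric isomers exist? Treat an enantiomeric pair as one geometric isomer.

7

Placing the ligands in turn and identifying arrangements related by rotation or reflection leaves 7 distinct geometric isomers.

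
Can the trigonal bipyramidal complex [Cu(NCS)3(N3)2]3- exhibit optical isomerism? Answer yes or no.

no

A trigonal bipyramid has two axial and three equatorial sites, which are chemically inequivalent.
The distinct arrangements are (3 in all): N3 both axial; N3 one axial, one equatorial; N3 both equatorial.
Each arrangement has an internal mirror plane or centre of symmetry, so none is chiral.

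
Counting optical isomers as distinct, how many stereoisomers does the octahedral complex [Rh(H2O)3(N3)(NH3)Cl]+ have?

In an octahedral complex each vertex has one trans partner and four cis neighbours.
Working through the distinct placements yields 4 geometric isomers: H2O mer (3 arrangements); H2O fac (chiral).
One of these lacks any improper symmetry element and so occurs as an enantiomeric pair, giving 4 + 1 = 5 stereoisomers in total.

5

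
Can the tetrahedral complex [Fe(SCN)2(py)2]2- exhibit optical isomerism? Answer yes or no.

no

In a tetrahedral complex all four positions are equivalent and every pair of ligands is adjacent — there is no cis/trans distinction.
Only one geometric arrangement is possible.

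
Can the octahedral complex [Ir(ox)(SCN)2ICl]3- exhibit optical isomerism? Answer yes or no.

The six octahedral sites form three mutually perpendicular trans pairs.
Each ox is bidentate and must span two cis positions.
Working through the distinct placements yields 4 geometric isomers: SCN cis (3 arrangements, 2 chiral); SCN trans.
Of these, 2 lack any improper symmetry element and so occur as enantiomeric pairs, giving 4 + 2 = 6 stereoisomers in total.

yes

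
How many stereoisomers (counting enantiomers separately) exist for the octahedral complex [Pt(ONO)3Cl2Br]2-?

3

An octahedron has six vertices in three trans pairs; every non-trans pair is cis.
There are 3 geometric isomers: ONO mer, Cl cis; ONO mer, Cl trans; ONO fac, Cl cis.
Each arrangement has an internal mirror plane or centre of symmetry, so none is chiral.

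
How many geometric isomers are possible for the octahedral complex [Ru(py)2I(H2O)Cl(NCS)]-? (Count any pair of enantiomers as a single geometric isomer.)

In an octahedral complex each vertex has one trans partner and four cis neighbours.
Placing the ligands in turn and identifying arrangements related by rotation or reflection leaves 9 distinct geometric isomers.

9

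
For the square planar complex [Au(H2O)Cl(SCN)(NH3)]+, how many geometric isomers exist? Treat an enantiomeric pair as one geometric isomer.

A square has two trans pairs of vertices; adjacent vertices are cis.
There are 3 geometric isomers: (Cl/NH3 trans, H2O/SCN trans); (Cl/SCN trans, H2O/NH3 trans); (Cl/H2O trans, NH3/SCN trans).

3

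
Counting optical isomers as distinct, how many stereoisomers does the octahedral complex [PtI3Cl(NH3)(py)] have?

In an octahedral complex each vertex has one trans partner and four cis neighbours.
There are 4 geometric isomers: I mer (3 arrangements); I fac (chiral).
One of these lacks any improper symmetry element and so occurs as an enantiomeric pair, giving 4 + 1 = 5 stereoisomers in total.

5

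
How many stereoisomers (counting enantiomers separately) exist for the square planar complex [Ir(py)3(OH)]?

In a square planar complex each vertex has one trans partner and two cis neighbours.
Only one geometric arrangement is possible.

1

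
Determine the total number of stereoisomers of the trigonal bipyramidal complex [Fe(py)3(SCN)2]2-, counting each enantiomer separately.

3

A trigonal bipyramid has two axial and three equatorial sites, which are chemically inequivalent.
Working through the distinct placements yields 3 geometric isomers: SCN both axial; SCN one axial, one equatorial; SCN both equatorial.
Each arrangement has an internal mirror plane or centre of symmetry, so none is chiral.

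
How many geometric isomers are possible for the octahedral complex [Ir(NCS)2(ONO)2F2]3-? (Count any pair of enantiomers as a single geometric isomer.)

Working through the distinct placements yields 5 geometric isomers: NCS trans, ONO trans, F trans; NCS cis, ONO cis, F trans; NCS cis, ONO trans, F cis; NCS cis, ONO cis, F cis (chiral); NCS trans, ONO cis, F cis.

5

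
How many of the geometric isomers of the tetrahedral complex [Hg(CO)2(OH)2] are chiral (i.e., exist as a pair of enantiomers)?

In a tetrahedral complex all four positions are equivalent and every pair of ligands is adjacent — there is no cis/trans distinction.
Only one geometric arrangement is possible.

0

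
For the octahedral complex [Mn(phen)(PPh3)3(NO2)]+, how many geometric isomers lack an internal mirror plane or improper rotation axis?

0

In an octahedral complex each vertex has one trans partner and four cis neighbours.
Each phen is bidentate and must span two cis positions.
The distinct arrangements are (2 in all): PPh3 fac; PPh3 mer.
Each arrangement has an internal mirror plane or centre of symmetry, so none is chiral.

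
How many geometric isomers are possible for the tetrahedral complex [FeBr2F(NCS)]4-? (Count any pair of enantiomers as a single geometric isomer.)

1

All four vertices of a tetrahedron are equivalent and mutually adjacent, so cis/trans isomerism cannot arise.
Only one geometric arrangement is possible.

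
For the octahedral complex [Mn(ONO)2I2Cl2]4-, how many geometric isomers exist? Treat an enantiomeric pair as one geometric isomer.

5

There are 5 geometric isomers: ONO trans, I trans, Cl trans; ONO cis, I cis, Cl trans; ONO trans, I cis, Cl cis; ONO cis, I cis, Cl cis (chiral); ONO cis, I trans, Cl cis.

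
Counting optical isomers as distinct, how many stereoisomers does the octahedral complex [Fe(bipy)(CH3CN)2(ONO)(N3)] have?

6

Each bipy is bidentate and must span two cis positions.
The distinct arrangements are (4 in all): CH3CN trans; CH3CN cis (3 arrangements, 2 chiral).
Of these, 2 lack any improper symmetry element and so occur as enantiomeric pairs, giving 4 + 2 = 6 stereoisomers in total.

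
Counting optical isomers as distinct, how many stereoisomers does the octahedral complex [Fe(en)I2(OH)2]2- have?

4

An octahedron has six vertices in three trans pairs; every non-trans pair is cis.
Each en is bidentate and must span two cis positions.
The distinct arrangements are (3 in all): I trans, OH cis; I cis, OH cis (chiral); I cis, OH trans.
One of these lacks any improper symmetry element and so occurs as an enantiomeric pair, giving 3 + 1 = 4 stereoisomers in total.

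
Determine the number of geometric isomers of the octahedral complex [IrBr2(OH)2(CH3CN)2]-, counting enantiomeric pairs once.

The six octahedral sites form three mutually perpendicular trans pairs.
Systematic placement gives 5 geometric isomers: Br trans, OH trans, CH3CN trans; Br trans, OH cis, CH3CN cis; Br cis, OH trans, CH3CN cis; Br cis, OH cis, CH3CN cis (chiral); Br cis, OH cis, CH3CN trans.

5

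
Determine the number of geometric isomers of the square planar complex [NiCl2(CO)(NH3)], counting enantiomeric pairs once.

A square has two trans pairs of vertices; adjacent vertices are cis.
The distinct arrangements are (2 in all): Cl cis; Cl trans.

2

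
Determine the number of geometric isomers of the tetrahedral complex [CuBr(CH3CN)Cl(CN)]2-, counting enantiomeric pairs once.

Only one geometric arrangement is possible; it has no improper symmetry element, so it exists as a pair of enantiomers (2 stereoisomers).

1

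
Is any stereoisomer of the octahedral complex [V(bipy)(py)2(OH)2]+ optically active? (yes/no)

In an octahedral complex each vertex has one trans partner and four cis neighbours.
Each bipy is bidentate and must span two cis positions.
The distinct arrangements are (3 in all): py cis, OH trans; py trans, OH cis; py cis, OH cis (chiral).
One of these lacks any improper symmetry element and so occurs as an enantiomeric pair, giving 3 + 1 = 4 stereoisomers in total.

yes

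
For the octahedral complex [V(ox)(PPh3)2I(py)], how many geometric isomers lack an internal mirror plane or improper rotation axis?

2

Each ox is bidentate and must span two cis positions.
Working through the distinct placements yields 4 geometric isomers: PPh3 cis (3 arrangements, 2 chiral); PPh3 trans.
Of these, 2 lack any improper symmetry element and so occur as enantiomeric pairs, giving 4 + 2 = 6 stereoisomers in total.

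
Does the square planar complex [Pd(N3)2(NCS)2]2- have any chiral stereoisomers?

There are 2 geometric isomers: N3 cis; N3 trans.
Each arrangement has an internal mirror plane or centre of symmetry, so none is chiral.

no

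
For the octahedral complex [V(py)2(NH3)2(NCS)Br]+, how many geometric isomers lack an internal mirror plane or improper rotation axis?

Working through the distinct placements yields 6 geometric isomers: py trans, NH3 trans; py cis, NH3 cis (3 arrangements, 2 chiral); py trans, NH3 cis; py cis, NH3 trans.
Of these, 2 lack any improper symmetry element and so occur as enantiomeric pairs, giving 6 + 2 = 8 stereoisomers in total.

2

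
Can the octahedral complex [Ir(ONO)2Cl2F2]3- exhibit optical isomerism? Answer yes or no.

The six octahedral sites form three mutually perpendicular trans pairs.
Systematic placement gives 5 geometric isomers: ONO trans, Cl trans, F trans; ONO cis, Cl trans, F cis; ONO trans, Cl cis, F cis; ONO cis, Cl cis, F cis (chiral); ONO cis, Cl cis, F trans.
One of these lacks any improper symmetry element and so occurs as an enantiomeric pair, giving 5 + 1 = 6 stereoisomers in total.

yes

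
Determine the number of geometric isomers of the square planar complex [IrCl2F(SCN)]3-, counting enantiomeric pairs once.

2

A square has two trans pairs of vertices; adjacent vertices are cis.
Working through the distinct placements yields 2 geometric isomers: Cl cis; Cl trans.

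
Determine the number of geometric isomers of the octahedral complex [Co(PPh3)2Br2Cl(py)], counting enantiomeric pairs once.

6

An octahedron has six vertices in three trans pairs; every non-trans pair is cis.
Systematic placement gives 6 geometric isomers: PPh3 cis, Br trans; PPh3 trans, Br trans; PPh3 cis, Br cis (3 arrangements, 2 chiral); PPh3 trans, Br cis.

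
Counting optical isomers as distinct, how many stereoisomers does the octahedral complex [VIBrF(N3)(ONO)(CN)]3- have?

30

The six octahedral sites form three mutually perpendicular trans pairs.
Systematic enumeration (placing each ligand type in turn and discarding arrangements equivalent by rotation or reflection) gives 15 geometric isomers.
Of these, 15 lack any improper symmetry element and so occur as enantiomeric pairs, giving 15 + 15 = 30 stereoisomers in total.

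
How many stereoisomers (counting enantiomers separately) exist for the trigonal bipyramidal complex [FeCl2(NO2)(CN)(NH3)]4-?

10

Systematic enumeration (placing each ligand type in turn and discarding arrangements equivalent by rotation or reflection) gives 7 geometric isomers.
Of these, 3 lack any improper symmetry element and so occur as enantiomeric pairs, giving 7 + 3 = 10 stereoisomers in total.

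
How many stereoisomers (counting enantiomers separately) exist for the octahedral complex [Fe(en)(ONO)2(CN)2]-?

The six octahedral sites form three mutually perpendicular trans pairs.
Each en is bidentate and must span two cis positions.
There are 3 geometric isomers: ONO cis, CN trans; ONO cis, CN cis (chiral); ONO trans, CN cis.
One of these lacks any improper symmetry element and so occurs as an enantiomeric pair, giving 3 + 1 = 4 stereoisomers in total.

4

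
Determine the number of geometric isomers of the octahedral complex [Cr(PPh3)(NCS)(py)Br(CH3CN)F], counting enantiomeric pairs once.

15

An octahedron has six vertices in three trans pairs; every non-trans pair is cis.
Systematic enumeration (placing each ligand type in turn and discarding arrangements equivalent by rotation or reflection) gives 15 geometric isomers.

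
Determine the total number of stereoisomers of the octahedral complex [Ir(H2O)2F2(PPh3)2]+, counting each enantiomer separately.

6

An octahedron has six vertices in three trans pairs; every non-trans pair is cis.
Working through the distinct placements yields 5 geometric isomers: H2O trans, F trans, PPh3 trans; H2O cis, F trans, PPh3 cis; H2O cis, F cis, PPh3 trans; H2O cis, F cis, PPh3 cis (chiral); H2O trans, F cis, PPh3 cis.
One of these lacks any improper symmetry element and so occurs as an enantiomeric pair, giving 5 + 1 = 6 stereoisomers in total.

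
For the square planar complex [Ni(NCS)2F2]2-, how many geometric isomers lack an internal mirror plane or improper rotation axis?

0

The distinct arrangements are (2 in all): NCS cis; NCS trans.
Each arrangement has an internal mirror plane or centre of symmetry, so none is chiral.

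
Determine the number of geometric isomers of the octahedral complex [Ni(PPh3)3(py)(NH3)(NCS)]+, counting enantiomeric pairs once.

Working through the distinct placements yields 4 geometric isomers: PPh3 mer (3 arrangements); PPh3 fac (chiral).

4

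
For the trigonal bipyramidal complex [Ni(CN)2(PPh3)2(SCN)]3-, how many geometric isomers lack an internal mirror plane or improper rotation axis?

A trigonal bipyramid has two axial and three equatorial sites, which are chemically inequivalent.
Placing the ligands in turn and identifying arrangements related by rotation or reflection leaves 5 distinct geometric isomers.
One of these lacks any improper symmetry element and so occurs as an enantiomeric pair, giving 5 + 1 = 6 stereoisomers in total.

1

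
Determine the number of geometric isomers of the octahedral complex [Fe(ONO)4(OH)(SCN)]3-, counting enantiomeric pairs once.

In an octahedral complex each vertex has one trans partner and four cis neighbours.
There are 2 geometric isomers: OH and SCN mutually cis; OH and SCN mutually trans.

2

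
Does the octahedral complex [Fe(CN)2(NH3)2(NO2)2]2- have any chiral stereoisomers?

In an octahedral complex each vertex has one trans partner and four cis neighbours.
Systematic placement gives 5 geometric isomers: CN trans, NH3 trans, NO2 trans; CN trans, NH3 cis, NO2 cis; CN cis, NH3 cis, NO2 trans; CN cis, NH3 cis, NO2 cis (chiral); CN cis, NH3 trans, NO2 cis.
One of these lacks any improper symmetry element and so occurs as an enantiomeric pair, giving 5 + 1 = 6 stereoisomers in total.

yes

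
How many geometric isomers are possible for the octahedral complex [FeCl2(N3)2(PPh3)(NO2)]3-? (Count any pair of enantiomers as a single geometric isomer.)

6

There are 6 geometric isomers: Cl trans, N3 trans; Cl trans, N3 cis; Cl cis, N3 cis (3 arrangements, 2 chiral); Cl cis, N3 trans.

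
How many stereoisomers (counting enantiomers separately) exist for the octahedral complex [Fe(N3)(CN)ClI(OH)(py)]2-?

In an octahedral complex each vertex has one trans partner and four cis neighbours.
Placing the ligands in turn and identifying arrangements related by rotation or reflection leaves 15 distinct geometric isomers.
Of these, 15 lack any improper symmetry element and so occur as enantiomeric pairs, giving 15 + 15 = 30 stereoisomers in total.

30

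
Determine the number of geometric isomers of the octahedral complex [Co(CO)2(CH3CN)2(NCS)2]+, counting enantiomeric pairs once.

5

In an octahedral complex each vertex has one trans partner and four cis neighbours.
Working through the distinct placements yields 5 geometric isomers: CO trans, CH3CN trans, NCS trans; CO cis, CH3CN trans, NCS cis; CO cis, CH3CN cis, NCS trans; CO cis, CH3CN cis, NCS cis (chiral); CO trans, CH3CN cis, NCS cis.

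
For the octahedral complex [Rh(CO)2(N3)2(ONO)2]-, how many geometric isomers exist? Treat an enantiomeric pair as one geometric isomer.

5

The six octahedral sites form three mutually perpendicular trans pairs.
The distinct arrangements are (5 in all): CO trans, N3 trans, ONO trans; CO trans, N3 cis, ONO cis; CO cis, N3 cis, ONO trans; CO cis, N3 cis, ONO cis (chiral); CO cis, N3 trans, ONO cis.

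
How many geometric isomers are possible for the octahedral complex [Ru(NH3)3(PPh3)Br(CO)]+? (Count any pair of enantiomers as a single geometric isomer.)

An octahedron has six vertices in three trans pairs; every non-trans pair is cis.
Systematic placement gives 4 geometric isomers: NH3 mer (3 arrangements); NH3 fac (chiral).

4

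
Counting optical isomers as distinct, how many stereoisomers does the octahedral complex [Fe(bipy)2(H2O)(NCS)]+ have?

3

Each bipy is bidentate and must span two cis positions.
The distinct arrangements are (2 in all): H2O and NCS mutually trans; H2O and NCS mutually cis (chiral).
One of these lacks any improper symmetry element and so occurs as an enantiomeric pair, giving 2 + 1 = 3 stereoisomers in total.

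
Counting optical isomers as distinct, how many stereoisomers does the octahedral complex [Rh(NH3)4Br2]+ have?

2

The six octahedral sites form three mutually perpendicular trans pairs.
There are 2 geometric isomers: Br trans; Br cis.
Each arrangement has an internal mirror plane or centre of symmetry, so none is chiral.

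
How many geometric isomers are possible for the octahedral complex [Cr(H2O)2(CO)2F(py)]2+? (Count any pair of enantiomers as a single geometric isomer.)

In an octahedral complex each vertex has one trans partner and four cis neighbours.
The distinct arrangements are (6 in all): H2O cis, CO trans; H2O trans, CO trans; H2O cis, CO cis (3 arrangements, 2 chiral); H2O trans, CO cis.

6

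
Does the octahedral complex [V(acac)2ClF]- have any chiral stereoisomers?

yes

An octahedron has six vertices in three trans pairs; every non-trans pair is cis.
Each acac is bidentate and must span two cis positions.
There are 2 geometric isomers: Cl and F mutually trans; Cl and F mutually cis (chiral).
One of these lacks any improper symmetry element and so occurs as an enantiomeric pair, giving 2 + 1 = 3 stereoisomers in total.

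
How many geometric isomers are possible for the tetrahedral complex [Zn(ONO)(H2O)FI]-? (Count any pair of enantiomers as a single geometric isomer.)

All four vertices of a tetrahedron are equivalent and mutually adjacent, so cis/trans isomerism cannot arise.
Only one geometric arrangement is possible; it has no improper symmetry element, so it exists as a pair of enantiomers (2 stereoisomers).

1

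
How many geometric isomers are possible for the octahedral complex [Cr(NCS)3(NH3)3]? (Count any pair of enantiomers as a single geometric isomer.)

2

The six octahedral sites form three mutually perpendicular trans pairs.
There are 2 geometric isomers: NCS mer; NCS fac.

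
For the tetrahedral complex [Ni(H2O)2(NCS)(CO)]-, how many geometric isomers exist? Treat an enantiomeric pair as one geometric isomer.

In a tetrahedral complex all four positions are equivalent and every pair of ligands is adjacent — there is no cis/trans distinction.
Only one geometric arrangement is possible.

1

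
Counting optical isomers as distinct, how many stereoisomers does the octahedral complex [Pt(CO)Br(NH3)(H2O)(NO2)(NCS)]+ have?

30

The six octahedral sites form three mutually perpendicular trans pairs.
Exhaustive case analysis gives 15 geometric isomers.
Of these, 15 lack any improper symmetry element and so occur as enantiomeric pairs, giving 15 + 15 = 30 stereoisomers in total.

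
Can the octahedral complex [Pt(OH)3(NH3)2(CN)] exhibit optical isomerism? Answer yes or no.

no

The six octahedral sites form three mutually perpendicular trans pairs.
There are 3 geometric isomers: OH mer, NH3 cis; OH mer, NH3 trans; OH fac, NH3 cis.
Each arrangement has an internal mirror plane or centre of symmetry, so none is chiral.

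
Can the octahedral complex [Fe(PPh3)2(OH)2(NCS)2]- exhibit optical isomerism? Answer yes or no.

In an octahedral complex each vertex has one trans partner and four cis neighbours.
The distinct arrangements are (5 in all): PPh3 trans, OH trans, NCS trans; PPh3 cis, OH cis, NCS trans; PPh3 trans, OH cis, NCS cis; PPh3 cis, OH cis, NCS cis (chiral); PPh3 cis, OH trans, NCS cis.
One of these lacks any improper symmetry element and so occurs as an enantiomeric pair, giving 5 + 1 = 6 stereoisomers in total.

yes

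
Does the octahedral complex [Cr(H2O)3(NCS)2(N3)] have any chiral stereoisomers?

no

The six octahedral sites form three mutually perpendicular trans pairs.
Systematic placement gives 3 geometric isomers: H2O mer, NCS trans; H2O mer, NCS cis; H2O fac, NCS cis.
Each arrangement has an internal mirror plane or centre of symmetry, so none is chiral.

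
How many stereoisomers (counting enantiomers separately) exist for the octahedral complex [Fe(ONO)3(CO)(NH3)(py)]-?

The six octahedral sites form three mutually perpendicular trans pairs.
Systematic placement gives 4 geometric isomers: ONO mer (3 arrangements); ONO fac (chiral).
One of these lacks any improper symmetry element and so occurs as an enantiomeric pair, giving 4 + 1 = 5 stereoisomers in total.

5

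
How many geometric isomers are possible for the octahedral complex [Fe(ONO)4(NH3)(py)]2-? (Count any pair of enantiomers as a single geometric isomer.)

2

Systematic placement gives 2 geometric isomers: NH3 and py mutually cis; NH3 and py mutually trans.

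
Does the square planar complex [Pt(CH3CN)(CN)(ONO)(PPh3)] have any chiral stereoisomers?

no

A square has two trans pairs of vertices; adjacent vertices are cis.
The distinct arrangements are (3 in all): (CH3CN/ONO trans, CN/PPh3 trans); (CH3CN/PPh3 trans, CN/ONO trans); (CH3CN/CN trans, ONO/PPh3 trans).
Each arrangement has an internal mirror plane or centre of symmetry, so none is chiral.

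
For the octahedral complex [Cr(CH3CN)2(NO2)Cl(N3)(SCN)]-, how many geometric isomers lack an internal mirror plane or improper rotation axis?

6

The six octahedral sites form three mutually perpendicular trans pairs.
Placing the ligands in turn and identifying arrangements related by rotation or reflection leaves 9 distinct geometric isomers.
Of these, 6 lack any improper symmetry element and so occur as enantiomeric pairs, giving 9 + 6 = 15 stereoisomers in total.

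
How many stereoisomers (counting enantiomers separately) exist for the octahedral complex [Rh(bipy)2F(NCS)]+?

3

The six octahedral sites form three mutually perpendicular trans pairs.
Each bipy is bidentate and must span two cis positions.
There are 2 geometric isomers: F and NCS mutually trans; F and NCS mutually cis (chiral).
One of these lacks any improper symmetry element and so occurs as an enantiomeric pair, giving 2 + 1 = 3 stereoisomers in total.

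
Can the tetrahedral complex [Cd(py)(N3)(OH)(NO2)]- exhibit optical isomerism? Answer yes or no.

yes

All four vertices of a tetrahedron are equivalent and mutually adjacent, so cis/trans isomerism cannot arise.
Only one geometric arrangement is possible; it has no improper symmetry element, so it exists as a pair of enantiomers (2 stereoisomers).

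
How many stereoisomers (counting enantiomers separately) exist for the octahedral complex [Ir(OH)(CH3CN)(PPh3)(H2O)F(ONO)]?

30

An octahedron has six vertices in three trans pairs; every non-trans pair is cis.
Exhaustive case analysis gives 15 geometric isomers.
Of these, 15 lack any improper symmetry element and so occur as enantiomeric pairs, giving 15 + 15 = 30 stereoisomers in total.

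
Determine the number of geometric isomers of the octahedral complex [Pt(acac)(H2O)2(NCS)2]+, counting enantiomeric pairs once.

The six octahedral sites form three mutually perpendicular trans pairs.
Each acac is bidentate and must span two cis positions.
Working through the distinct placements yields 3 geometric isomers: H2O trans, NCS cis; H2O cis, NCS cis (chiral); H2O cis, NCS trans.

3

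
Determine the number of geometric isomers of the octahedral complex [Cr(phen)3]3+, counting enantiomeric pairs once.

The six octahedral sites form three mutually perpendicular trans pairs.
Each phen is bidentate and must span two cis positions.
Only one geometric arrangement is possible; it has no improper symmetry element, so it exists as a pair of enantiomers (2 stereoisomers).

1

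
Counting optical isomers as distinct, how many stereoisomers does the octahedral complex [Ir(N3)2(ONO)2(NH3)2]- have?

6

An octahedron has six vertices in three trans pairs; every non-trans pair is cis.
Working through the distinct placements yields 5 geometric isomers: N3 trans, ONO trans, NH3 trans; N3 trans, ONO cis, NH3 cis; N3 cis, ONO trans, NH3 cis; N3 cis, ONO cis, NH3 cis (chiral); N3 cis, ONO cis, NH3 trans.
One of these lacks any improper symmetry element and so occurs as an enantiomeric pair, giving 5 + 1 = 6 stereoisomers in total.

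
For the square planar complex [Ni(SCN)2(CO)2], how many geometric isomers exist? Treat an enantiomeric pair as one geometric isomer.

2

A square has two trans pairs of vertices; adjacent vertices are cis.
There are 2 geometric isomers: SCN cis; SCN trans.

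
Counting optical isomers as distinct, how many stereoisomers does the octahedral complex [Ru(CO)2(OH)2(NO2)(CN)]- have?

8

An octahedron has six vertices in three trans pairs; every non-trans pair is cis.
The distinct arrangements are (6 in all): CO cis, OH trans; CO cis, OH cis (3 arrangements, 2 chiral); CO trans, OH trans; CO trans, OH cis.
Of these, 2 lack any improper symmetry element and so occur as enantiomeric pairs, giving 6 + 2 = 8 stereoisomers in total.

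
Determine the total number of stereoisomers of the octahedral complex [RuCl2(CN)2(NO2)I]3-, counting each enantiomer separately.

An octahedron has six vertices in three trans pairs; every non-trans pair is cis.
Working through the distinct placements yields 6 geometric isomers: Cl trans, CN trans; Cl cis, CN trans; Cl cis, CN cis (3 arrangements, 2 chiral); Cl trans, CN cis.
Of these, 2 lack any improper symmetry element and so occur as enantiomeric pairs, giving 6 + 2 = 8 stereoisomers in total.

8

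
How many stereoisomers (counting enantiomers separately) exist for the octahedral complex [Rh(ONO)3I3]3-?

The six octahedral sites form three mutually perpendicular trans pairs.
Working through the distinct placements yields 2 geometric isomers: ONO mer; ONO fac.
Each arrangement has an internal mirror plane or centre of symmetry, so none is chiral.

2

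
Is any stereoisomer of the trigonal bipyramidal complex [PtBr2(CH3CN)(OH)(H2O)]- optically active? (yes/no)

In a trigonal bipyramid the two axial positions differ from the three equatorial ones.
Exhaustive case analysis gives 7 geometric isomers.
Of these, 3 lack any improper symmetry element and so occur as enantiomeric pairs, giving 7 + 3 = 10 stereoisomers in total.

yes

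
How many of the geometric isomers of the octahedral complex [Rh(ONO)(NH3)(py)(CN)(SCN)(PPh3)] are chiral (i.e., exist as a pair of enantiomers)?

In an octahedral complex each vertex has one trans partner and four cis neighbours.
Exhaustive case analysis gives 15 geometric isomers.
Of these, 15 lack any improper symmetry element and so occur as enantiomeric pairs, giving 15 + 15 = 30 stereoisomers in total.

15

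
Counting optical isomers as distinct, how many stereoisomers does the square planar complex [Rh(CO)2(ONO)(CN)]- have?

2

In a square planar complex each vertex has one trans partner and two cis neighbours.
Working through the distinct placements yields 2 geometric isomers: CO cis; CO trans.
Each arrangement has an internal mirror plane or centre of symmetry, so none is chiral.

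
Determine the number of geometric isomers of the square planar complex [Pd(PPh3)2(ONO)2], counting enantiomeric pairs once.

In a square planar complex each vertex has one trans partner and two cis neighbours.
The distinct arrangements are (2 in all): PPh3 cis; PPh3 trans.

2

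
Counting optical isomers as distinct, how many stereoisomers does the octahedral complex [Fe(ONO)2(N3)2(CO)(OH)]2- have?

8

Systematic placement gives 6 geometric isomers: ONO trans, N3 cis; ONO cis, N3 cis (3 arrangements, 2 chiral); ONO trans, N3 trans; ONO cis, N3 trans.
Of these, 2 lack any improper symmetry element and so occur as enantiomeric pairs, giving 6 + 2 = 8 stereoisomers in total.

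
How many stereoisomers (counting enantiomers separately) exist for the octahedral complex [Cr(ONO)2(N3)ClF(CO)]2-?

15

In an octahedral complex each vertex has one trans partner and four cis neighbours.
Exhaustive case analysis gives 9 geometric isomers.
Of these, 6 lack any improper symmetry element and so occur as enantiomeric pairs, giving 9 + 6 = 15 stereoisomers in total.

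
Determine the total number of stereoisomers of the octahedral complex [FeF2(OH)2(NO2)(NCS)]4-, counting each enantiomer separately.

An octahedron has six vertices in three trans pairs; every non-trans pair is cis.
There are 6 geometric isomers: F trans, OH trans; F trans, OH cis; F cis, OH trans; F cis, OH cis (3 arrangements, 2 chiral).
Of these, 2 lack any improper symmetry element and so occur as enantiomeric pairs, giving 6 + 2 = 8 stereoisomers in total.

8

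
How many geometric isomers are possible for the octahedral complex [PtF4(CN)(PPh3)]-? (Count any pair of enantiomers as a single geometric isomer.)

An octahedron has six vertices in three trans pairs; every non-trans pair is cis.
Systematic placement gives 2 geometric isomers: CN and PPh3 mutually cis; CN and PPh3 mutually trans.

2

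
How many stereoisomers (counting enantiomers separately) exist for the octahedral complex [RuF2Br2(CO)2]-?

6

The distinct arrangements are (5 in all): F trans, Br trans, CO trans; F cis, Br trans, CO cis; F trans, Br cis, CO cis; F cis, Br cis, CO cis (chiral); F cis, Br cis, CO trans.
One of these lacks any improper symmetry element and so occurs as an enantiomeric pair, giving 5 + 1 = 6 stereoisomers in total.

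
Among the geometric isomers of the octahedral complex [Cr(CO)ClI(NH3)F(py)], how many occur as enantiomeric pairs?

15

The six octahedral sites form three mutually perpendicular trans pairs.
Placing the ligands in turn and identifying arrangements related by rotation or reflection leaves 15 distinct geometric isomers.
Of these, 15 lack any improper symmetry element and so occur as enantiomeric pairs, giving 15 + 15 = 30 stereoisomers in total.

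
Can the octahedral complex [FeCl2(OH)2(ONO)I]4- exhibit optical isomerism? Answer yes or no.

The distinct arrangements are (6 in all): Cl trans, OH cis; Cl trans, OH trans; Cl cis, OH cis (3 arrangements, 2 chiral); Cl cis, OH trans.
Of these, 2 lack any improper symmetry element and so occur as enantiomeric pairs, giving 6 + 2 = 8 stereoisomers in total.

yes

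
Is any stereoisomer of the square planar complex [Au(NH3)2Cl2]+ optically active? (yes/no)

A square has two trans pairs of vertices; adjacent vertices are cis.
Working through the distinct placements yields 2 geometric isomers: NH3 cis; NH3 trans.
Each arrangement has an internal mirror plane or centre of symmetry, so none is chiral.

no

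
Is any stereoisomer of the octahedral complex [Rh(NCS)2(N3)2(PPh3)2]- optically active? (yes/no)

The six octahedral sites form three mutually perpendicular trans pairs.
Working through the distinct placements yields 5 geometric isomers: NCS trans, N3 trans, PPh3 trans; NCS cis, N3 trans, PPh3 cis; NCS cis, N3 cis, PPh3 trans; NCS cis, N3 cis, PPh3 cis (chiral); NCS trans, N3 cis, PPh3 cis.
One of these lacks any improper symmetry element and so occurs as an enantiomeric pair, giving 5 + 1 = 6 stereoisomers in total.

yes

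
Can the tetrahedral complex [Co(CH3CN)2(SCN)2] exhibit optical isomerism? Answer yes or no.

no

Only one geometric arrangement is possible.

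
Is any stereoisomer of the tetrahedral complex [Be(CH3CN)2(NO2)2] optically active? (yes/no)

In a tetrahedral complex all four positions are equivalent and every pair of ligands is adjacent — there is no cis/trans distinction.
Only one geometric arrangement is possible.

no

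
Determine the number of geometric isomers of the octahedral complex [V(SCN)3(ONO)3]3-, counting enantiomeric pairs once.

An octahedron has six vertices in three trans pairs; every non-trans pair is cis.
Working through the distinct placements yields 2 geometric isomers: SCN mer; SCN fac.

2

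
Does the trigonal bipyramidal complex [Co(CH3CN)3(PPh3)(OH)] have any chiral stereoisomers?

no

In a trigonal bipyramid the two axial positions differ from the three equatorial ones.
The distinct arrangements are (4 in all): PPh3 equatorial, OH equatorial; PPh3 equatorial, OH axial; PPh3 axial, OH equatorial; PPh3 axial, OH axial.
Each arrangement has an internal mirror plane or centre of symmetry, so none is chiral.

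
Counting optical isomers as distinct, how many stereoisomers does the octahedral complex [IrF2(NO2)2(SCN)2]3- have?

6

The six octahedral sites form three mutually perpendicular trans pairs.
The distinct arrangements are (5 in all): F trans, NO2 trans, SCN trans; F trans, NO2 cis, SCN cis; F cis, NO2 cis, SCN trans; F cis, NO2 cis, SCN cis (chiral); F cis, NO2 trans, SCN cis.
One of these lacks any improper symmetry element and so occurs as an enantiomeric pair, giving 5 + 1 = 6 stereoisomers in total.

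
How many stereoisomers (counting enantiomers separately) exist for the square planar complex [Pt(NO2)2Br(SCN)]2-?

2

In a square planar complex each vertex has one trans partner and two cis neighbours.
There are 2 geometric isomers: NO2 cis; NO2 trans.
Each arrangement has an internal mirror plane or centre of symmetry, so none is chiral.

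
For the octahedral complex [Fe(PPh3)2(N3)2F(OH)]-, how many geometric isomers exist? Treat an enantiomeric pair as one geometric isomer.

There are 6 geometric isomers: PPh3 trans, N3 cis; PPh3 cis, N3 cis (3 arrangements, 2 chiral); PPh3 trans, N3 trans; PPh3 cis, N3 trans.

6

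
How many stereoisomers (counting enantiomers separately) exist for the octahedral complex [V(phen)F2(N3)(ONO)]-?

6

An octahedron has six vertices in three trans pairs; every non-trans pair is cis.
Each phen is bidentate and must span two cis positions.
Systematic placement gives 4 geometric isomers: F trans; F cis (3 arrangements, 2 chiral).
Of these, 2 lack any improper symmetry element and so occur as enantiomeric pairs, giving 4 + 2 = 6 stereoisomers in total.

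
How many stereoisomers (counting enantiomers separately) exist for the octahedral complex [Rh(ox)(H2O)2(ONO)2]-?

Each ox is bidentate and must span two cis positions.
There are 3 geometric isomers: H2O trans, ONO cis; H2O cis, ONO cis (chiral); H2O cis, ONO trans.
One of these lacks any improper symmetry element and so occurs as an enantiomeric pair, giving 3 + 1 = 4 stereoisomers in total.

4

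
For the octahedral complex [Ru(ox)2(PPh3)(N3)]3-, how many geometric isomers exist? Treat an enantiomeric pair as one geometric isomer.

An octahedron has six vertices in three trans pairs; every non-trans pair is cis.
Each ox is bidentate and must span two cis positions.
Systematic placement gives 2 geometric isomers: PPh3 and N3 mutually trans; PPh3 and N3 mutually cis (chiral).

2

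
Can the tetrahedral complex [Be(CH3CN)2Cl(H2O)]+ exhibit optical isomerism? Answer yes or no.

In a tetrahedral complex all four positions are equivalent and every pair of ligands is adjacent — there is no cis/trans distinction.
Only one geometric arrangement is possible.

no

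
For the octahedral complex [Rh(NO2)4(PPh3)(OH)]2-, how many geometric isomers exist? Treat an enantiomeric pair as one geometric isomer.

In an octahedral complex each vertex has one trans partner and four cis neighbours.
Systematic placement gives 2 geometric isomers: PPh3 and OH mutually trans; PPh3 and OH mutually cis.

2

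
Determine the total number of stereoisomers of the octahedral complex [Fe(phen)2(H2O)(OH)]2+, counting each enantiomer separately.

Each phen is bidentate and must span two cis positions.
The distinct arrangements are (2 in all): H2O and OH mutually trans; H2O and OH mutually cis (chiral).
One of these lacks any improper symmetry element and so occurs as an enantiomeric pair, giving 2 + 1 = 3 stereoisomers in total.

3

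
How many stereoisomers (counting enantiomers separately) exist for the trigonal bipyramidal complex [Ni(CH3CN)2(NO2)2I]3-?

6

Systematic enumeration (placing each ligand type in turn and discarding arrangements equivalent by rotation or reflection) gives 5 geometric isomers.
One of these lacks any improper symmetry element and so occurs as an enantiomeric pair, giving 5 + 1 = 6 stereoisomers in total.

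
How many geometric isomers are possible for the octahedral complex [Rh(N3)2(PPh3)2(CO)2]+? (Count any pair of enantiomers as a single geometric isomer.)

5

An octahedron has six vertices in three trans pairs; every non-trans pair is cis.
Systematic placement gives 5 geometric isomers: N3 trans, PPh3 trans, CO trans; N3 cis, PPh3 cis, CO trans; N3 cis, PPh3 trans, CO cis; N3 cis, PPh3 cis, CO cis (chiral); N3 trans, PPh3 cis, CO cis.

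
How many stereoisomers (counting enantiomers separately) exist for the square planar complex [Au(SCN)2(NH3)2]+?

2

A square has two trans pairs of vertices; adjacent vertices are cis.
Working through the distinct placements yields 2 geometric isomers: SCN cis; SCN trans.
Each arrangement has an internal mirror plane or centre of symmetry, so none is chiral.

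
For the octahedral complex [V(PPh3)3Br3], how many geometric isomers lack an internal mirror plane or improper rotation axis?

0

In an octahedral complex each vertex has one trans partner and four cis neighbours.
Working through the distinct placements yields 2 geometric isomers: PPh3 mer; PPh3 fac.
Each arrangement has an internal mirror plane or centre of symmetry, so none is chiral.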